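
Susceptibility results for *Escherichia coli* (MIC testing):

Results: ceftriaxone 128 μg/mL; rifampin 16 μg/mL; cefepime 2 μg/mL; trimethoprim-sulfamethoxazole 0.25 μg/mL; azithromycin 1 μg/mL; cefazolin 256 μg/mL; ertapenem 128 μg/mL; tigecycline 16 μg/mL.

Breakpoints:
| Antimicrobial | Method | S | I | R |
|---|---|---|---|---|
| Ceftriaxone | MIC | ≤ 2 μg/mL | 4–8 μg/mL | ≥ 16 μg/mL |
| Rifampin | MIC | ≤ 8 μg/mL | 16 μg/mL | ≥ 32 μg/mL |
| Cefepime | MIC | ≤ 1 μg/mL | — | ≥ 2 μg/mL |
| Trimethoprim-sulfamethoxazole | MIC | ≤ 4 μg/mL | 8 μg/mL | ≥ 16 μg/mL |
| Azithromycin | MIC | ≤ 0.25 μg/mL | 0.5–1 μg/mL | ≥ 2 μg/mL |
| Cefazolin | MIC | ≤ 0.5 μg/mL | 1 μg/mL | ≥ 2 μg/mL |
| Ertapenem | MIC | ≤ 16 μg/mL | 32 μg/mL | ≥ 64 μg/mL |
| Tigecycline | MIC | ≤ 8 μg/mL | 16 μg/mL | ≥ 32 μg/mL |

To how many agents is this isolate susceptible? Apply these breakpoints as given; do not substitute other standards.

1

Ceftriaxone 128 μg/mL: ≥ 16 μg/mL → resistant
Rifampin 16 μg/mL: = 16 μg/mL → Intermediate
Cefepime (2 μg/mL) ≥ 2 μg/mL → R
Trimethoprim-sulfamethoxazole 0.25 μg/mL: ≤ 4 μg/mL ⇒ S
Azithromycin 1 μg/mL: in 0.5–1 μg/mL → intermediate
Cefazolin (256 μg/mL) ≥ 2 μg/mL → R
Ertapenem: 128 μg/mL is ≥ 64 μg/mL ⇒ Resistant
Tigecycline (16 μg/mL) = 16 μg/mL → Intermediate
Susceptible: 1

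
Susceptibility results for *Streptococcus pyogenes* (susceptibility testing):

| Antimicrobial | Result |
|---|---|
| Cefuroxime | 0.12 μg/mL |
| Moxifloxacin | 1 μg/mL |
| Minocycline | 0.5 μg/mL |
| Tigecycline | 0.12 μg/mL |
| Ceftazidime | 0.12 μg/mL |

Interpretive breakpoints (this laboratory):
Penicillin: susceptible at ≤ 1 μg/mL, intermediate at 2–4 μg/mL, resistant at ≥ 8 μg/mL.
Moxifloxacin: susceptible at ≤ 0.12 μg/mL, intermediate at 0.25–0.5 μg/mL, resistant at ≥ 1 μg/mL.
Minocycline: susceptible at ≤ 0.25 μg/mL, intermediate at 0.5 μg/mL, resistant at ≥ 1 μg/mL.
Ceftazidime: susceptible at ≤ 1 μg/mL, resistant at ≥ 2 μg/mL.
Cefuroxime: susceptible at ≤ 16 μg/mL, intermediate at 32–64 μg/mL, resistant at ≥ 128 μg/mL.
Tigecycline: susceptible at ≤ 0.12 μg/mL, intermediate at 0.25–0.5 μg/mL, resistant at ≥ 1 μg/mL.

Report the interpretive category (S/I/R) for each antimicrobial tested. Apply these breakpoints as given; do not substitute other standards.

Cefuroxime 0.12 μg/mL: ≤ 16 μg/mL → Susceptible
Moxifloxacin (1 μg/mL) ≥ 1 μg/mL — resistant
Minocycline (0.5 μg/mL) = 0.5 μg/mL ⇒ I
Tigecycline (0.12 μg/mL) ≤ 0.12 μg/mL → susceptible
Ceftazidime 0.12 μg/mL: ≤ 1 μg/mL ⇒ Susceptible

S, R, I, S, S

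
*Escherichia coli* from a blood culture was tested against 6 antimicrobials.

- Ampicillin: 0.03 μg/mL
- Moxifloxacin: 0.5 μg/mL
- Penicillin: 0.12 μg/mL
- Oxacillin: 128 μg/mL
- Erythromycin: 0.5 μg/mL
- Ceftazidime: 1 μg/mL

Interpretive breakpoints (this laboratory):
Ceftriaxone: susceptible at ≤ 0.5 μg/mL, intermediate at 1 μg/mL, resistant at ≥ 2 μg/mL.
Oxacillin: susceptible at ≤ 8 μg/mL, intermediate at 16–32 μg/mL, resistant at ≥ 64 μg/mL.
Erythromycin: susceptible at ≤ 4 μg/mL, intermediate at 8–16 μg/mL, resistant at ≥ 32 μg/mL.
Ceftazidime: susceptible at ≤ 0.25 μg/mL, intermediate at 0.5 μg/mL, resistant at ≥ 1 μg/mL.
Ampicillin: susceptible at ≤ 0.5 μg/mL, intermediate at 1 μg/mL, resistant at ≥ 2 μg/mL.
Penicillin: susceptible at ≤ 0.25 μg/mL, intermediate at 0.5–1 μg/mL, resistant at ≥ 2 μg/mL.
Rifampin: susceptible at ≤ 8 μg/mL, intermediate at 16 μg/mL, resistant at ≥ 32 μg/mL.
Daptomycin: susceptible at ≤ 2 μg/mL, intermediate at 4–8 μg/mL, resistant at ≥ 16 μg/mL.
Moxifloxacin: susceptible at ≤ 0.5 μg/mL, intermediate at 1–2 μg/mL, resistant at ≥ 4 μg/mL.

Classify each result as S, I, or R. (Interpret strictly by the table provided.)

S, S, S, R, S, R

Ampicillin: 0.03 μg/mL is ≤ 0.5 μg/mL → susceptible
Moxifloxacin (0.5 μg/mL) ≤ 0.5 μg/mL — Susceptible
Penicillin: 0.12 μg/mL is ≤ 0.25 μg/mL ⇒ S
Oxacillin 128 μg/mL: ≥ 64 μg/mL — resistant
Erythromycin 0.5 μg/mL: ≤ 4 μg/mL ⇒ susceptible
Ceftazidime 1 μg/mL: ≥ 1 μg/mL ⇒ resistant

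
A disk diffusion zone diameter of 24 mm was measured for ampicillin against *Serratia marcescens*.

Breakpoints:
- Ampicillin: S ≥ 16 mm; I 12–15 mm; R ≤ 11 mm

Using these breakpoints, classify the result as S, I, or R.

Ampicillin: 24 mm is ≥ 16 mm ⇒ Susceptible

Susceptible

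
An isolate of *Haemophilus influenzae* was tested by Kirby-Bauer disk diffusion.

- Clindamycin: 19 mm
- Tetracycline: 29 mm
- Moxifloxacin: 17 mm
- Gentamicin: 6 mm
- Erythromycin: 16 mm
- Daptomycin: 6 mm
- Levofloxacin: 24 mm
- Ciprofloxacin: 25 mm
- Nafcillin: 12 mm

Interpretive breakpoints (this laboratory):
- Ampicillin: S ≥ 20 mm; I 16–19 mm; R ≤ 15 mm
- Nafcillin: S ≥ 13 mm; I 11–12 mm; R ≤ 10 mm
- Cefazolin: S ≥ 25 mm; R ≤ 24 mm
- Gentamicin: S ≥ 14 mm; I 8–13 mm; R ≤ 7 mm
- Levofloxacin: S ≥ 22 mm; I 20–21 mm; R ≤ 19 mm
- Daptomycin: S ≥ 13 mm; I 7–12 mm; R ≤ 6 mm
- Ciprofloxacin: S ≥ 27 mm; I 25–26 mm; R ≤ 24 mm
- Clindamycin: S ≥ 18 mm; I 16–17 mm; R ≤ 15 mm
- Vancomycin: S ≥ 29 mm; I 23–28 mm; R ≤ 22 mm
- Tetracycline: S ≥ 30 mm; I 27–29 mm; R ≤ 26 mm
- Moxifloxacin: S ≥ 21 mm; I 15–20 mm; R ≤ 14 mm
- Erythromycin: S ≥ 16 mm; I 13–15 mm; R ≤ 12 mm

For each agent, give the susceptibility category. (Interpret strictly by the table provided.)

S, I, I, R, S, R, S, I, I

Clindamycin 19 mm: ≥ 18 mm — susceptible
Tetracycline (29 mm) in 27–29 mm ⇒ intermediate
Moxifloxacin: 17 mm is in 15–20 mm → intermediate
Gentamicin (6 mm) ≤ 7 mm — Resistant
Erythromycin: 16 mm is ≥ 16 mm — Susceptible
Daptomycin (6 mm) ≤ 6 mm — resistant
Levofloxacin (24 mm) ≥ 22 mm → Susceptible
Ciprofloxacin 25 mm: in 25–26 mm — intermediate
Nafcillin 12 mm: in 11–12 mm ⇒ intermediate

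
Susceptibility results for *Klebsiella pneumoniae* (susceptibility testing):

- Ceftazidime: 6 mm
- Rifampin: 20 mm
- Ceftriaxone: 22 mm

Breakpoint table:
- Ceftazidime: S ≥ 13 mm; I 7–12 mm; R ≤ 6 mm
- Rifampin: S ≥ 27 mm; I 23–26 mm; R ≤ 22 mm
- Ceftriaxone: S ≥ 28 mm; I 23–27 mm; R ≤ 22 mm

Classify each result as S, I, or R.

R, R, R

Ceftazidime (6 mm) ≤ 6 mm ⇒ R
Rifampin (20 mm) ≤ 22 mm → R
Ceftriaxone 22 mm: ≤ 22 mm — resistant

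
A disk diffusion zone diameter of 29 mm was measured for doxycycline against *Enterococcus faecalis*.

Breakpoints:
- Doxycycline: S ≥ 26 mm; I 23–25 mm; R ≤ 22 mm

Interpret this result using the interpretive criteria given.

Susceptible

Doxycycline 29 mm: ≥ 26 mm ⇒ susceptible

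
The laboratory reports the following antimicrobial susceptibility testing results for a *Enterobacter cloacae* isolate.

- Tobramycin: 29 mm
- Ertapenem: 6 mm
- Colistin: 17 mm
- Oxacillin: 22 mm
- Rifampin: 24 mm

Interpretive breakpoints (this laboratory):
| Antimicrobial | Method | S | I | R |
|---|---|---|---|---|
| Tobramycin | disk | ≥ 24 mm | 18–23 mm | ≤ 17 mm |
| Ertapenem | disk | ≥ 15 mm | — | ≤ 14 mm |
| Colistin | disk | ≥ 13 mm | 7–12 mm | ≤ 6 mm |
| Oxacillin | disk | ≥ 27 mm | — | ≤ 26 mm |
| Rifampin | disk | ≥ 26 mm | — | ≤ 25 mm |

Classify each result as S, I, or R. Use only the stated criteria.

S, R, S, R, R

Tobramycin (29 mm) ≥ 24 mm ⇒ S
Ertapenem: 6 mm is ≤ 14 mm → R
Colistin (17 mm) ≥ 13 mm — S
Oxacillin: 22 mm is ≤ 26 mm ⇒ R
Rifampin: 24 mm is ≤ 25 mm ⇒ resistant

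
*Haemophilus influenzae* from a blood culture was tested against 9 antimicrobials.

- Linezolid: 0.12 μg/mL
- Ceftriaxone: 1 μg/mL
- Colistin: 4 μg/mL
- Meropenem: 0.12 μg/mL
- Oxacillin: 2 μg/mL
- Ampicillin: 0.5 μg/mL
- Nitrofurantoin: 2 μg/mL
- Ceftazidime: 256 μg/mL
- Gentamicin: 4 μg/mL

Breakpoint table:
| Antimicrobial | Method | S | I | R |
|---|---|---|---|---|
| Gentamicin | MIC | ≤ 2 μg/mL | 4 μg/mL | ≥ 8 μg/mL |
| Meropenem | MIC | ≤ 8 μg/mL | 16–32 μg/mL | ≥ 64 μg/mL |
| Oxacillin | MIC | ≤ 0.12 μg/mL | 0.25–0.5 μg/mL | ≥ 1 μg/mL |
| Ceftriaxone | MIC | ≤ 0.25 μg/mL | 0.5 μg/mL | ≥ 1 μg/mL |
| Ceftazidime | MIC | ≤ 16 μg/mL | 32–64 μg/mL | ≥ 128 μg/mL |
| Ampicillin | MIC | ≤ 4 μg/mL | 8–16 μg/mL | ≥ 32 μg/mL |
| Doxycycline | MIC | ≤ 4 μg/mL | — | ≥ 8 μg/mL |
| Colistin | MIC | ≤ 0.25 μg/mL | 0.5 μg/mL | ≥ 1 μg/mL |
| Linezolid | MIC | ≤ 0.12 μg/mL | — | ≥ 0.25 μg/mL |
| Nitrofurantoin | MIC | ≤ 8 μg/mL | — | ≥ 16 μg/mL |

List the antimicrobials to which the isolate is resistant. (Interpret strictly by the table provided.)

ceftriaxone, colistin, oxacillin, ceftazidime

Linezolid: 0.12 μg/mL is ≤ 0.12 μg/mL → susceptible
Ceftriaxone (1 μg/mL) ≥ 1 μg/mL — Resistant
Colistin 4 μg/mL: ≥ 1 μg/mL ⇒ resistant
Meropenem 0.12 μg/mL: ≤ 8 μg/mL — Susceptible
Oxacillin 2 μg/mL: ≥ 1 μg/mL → Resistant
Ampicillin (0.5 μg/mL) ≤ 4 μg/mL — susceptible
Nitrofurantoin 2 μg/mL: ≤ 8 μg/mL → Susceptible
Ceftazidime 256 μg/mL: ≥ 128 μg/mL → resistant
Gentamicin (4 μg/mL) = 4 μg/mL ⇒ I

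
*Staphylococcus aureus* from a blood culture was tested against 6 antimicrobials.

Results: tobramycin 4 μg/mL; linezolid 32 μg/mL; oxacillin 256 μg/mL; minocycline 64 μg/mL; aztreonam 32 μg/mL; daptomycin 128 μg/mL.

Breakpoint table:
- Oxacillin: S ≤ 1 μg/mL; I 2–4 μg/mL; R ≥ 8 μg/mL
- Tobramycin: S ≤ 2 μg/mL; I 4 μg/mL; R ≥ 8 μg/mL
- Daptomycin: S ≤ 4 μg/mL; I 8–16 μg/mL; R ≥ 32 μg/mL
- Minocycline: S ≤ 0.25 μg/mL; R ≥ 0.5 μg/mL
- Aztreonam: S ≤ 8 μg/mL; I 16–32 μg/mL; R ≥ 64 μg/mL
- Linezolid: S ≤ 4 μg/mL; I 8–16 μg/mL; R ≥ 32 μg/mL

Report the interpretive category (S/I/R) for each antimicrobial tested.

I, R, R, R, I, R

Tobramycin (4 μg/mL) = 4 μg/mL → intermediate
Linezolid 32 μg/mL: ≥ 32 μg/mL ⇒ Resistant
Oxacillin (256 μg/mL) ≥ 8 μg/mL → resistant
Minocycline 64 μg/mL: ≥ 0.5 μg/mL → Resistant
Aztreonam (32 μg/mL) in 16–32 μg/mL — Intermediate
Daptomycin 128 μg/mL: ≥ 32 μg/mL ⇒ resistant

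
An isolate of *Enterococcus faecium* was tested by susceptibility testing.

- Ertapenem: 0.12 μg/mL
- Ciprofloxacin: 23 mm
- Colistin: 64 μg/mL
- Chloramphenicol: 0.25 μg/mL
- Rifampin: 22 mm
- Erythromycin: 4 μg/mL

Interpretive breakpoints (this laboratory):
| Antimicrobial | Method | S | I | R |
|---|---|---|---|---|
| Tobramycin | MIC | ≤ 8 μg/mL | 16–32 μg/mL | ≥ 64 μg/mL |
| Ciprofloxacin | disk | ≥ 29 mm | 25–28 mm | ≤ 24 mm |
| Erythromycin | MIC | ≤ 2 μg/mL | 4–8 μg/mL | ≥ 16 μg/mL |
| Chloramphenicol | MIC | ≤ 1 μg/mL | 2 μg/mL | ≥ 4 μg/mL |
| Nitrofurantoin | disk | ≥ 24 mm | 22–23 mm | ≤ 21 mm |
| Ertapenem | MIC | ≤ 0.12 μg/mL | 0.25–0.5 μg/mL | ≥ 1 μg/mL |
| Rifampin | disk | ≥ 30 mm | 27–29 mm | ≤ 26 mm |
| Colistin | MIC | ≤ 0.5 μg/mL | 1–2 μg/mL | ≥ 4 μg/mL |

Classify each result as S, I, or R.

Ertapenem 0.12 μg/mL: ≤ 0.12 μg/mL ⇒ susceptible
Ciprofloxacin: 23 mm is ≤ 24 mm → resistant
Colistin 64 μg/mL: ≥ 4 μg/mL — Resistant
Chloramphenicol 0.25 μg/mL: ≤ 1 μg/mL — susceptible
Rifampin (22 mm) ≤ 26 mm → R
Erythromycin (4 μg/mL) in 4–8 μg/mL ⇒ Intermediate

S, R, R, S, R, I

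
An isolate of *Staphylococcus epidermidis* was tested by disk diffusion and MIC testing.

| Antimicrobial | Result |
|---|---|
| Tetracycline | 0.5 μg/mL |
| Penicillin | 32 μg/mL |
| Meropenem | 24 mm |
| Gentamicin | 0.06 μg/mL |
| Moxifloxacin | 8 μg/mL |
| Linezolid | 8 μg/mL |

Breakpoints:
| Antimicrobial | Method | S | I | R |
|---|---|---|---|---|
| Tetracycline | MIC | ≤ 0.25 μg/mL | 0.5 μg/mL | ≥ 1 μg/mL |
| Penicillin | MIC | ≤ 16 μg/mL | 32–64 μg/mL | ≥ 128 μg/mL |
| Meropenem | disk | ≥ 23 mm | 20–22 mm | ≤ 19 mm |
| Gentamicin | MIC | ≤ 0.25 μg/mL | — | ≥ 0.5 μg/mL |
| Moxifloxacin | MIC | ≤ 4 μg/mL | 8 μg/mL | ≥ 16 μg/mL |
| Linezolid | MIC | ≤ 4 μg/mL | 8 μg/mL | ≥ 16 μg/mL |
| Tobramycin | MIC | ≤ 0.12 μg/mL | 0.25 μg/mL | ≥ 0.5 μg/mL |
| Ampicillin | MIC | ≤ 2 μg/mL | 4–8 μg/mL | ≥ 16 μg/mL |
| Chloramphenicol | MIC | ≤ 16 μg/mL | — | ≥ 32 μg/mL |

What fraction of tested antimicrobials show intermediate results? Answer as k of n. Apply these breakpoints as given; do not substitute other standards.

4 of 6

Tetracycline (0.5 μg/mL) = 0.5 μg/mL ⇒ Intermediate
Penicillin 32 μg/mL: in 32–64 μg/mL → intermediate
Meropenem: 24 mm is ≥ 23 mm → susceptible
Gentamicin (0.06 μg/mL) ≤ 0.25 μg/mL ⇒ S
Moxifloxacin 8 μg/mL: = 8 μg/mL — Intermediate
Linezolid: 8 μg/mL is = 8 μg/mL — Intermediate
Intermediate: 4/6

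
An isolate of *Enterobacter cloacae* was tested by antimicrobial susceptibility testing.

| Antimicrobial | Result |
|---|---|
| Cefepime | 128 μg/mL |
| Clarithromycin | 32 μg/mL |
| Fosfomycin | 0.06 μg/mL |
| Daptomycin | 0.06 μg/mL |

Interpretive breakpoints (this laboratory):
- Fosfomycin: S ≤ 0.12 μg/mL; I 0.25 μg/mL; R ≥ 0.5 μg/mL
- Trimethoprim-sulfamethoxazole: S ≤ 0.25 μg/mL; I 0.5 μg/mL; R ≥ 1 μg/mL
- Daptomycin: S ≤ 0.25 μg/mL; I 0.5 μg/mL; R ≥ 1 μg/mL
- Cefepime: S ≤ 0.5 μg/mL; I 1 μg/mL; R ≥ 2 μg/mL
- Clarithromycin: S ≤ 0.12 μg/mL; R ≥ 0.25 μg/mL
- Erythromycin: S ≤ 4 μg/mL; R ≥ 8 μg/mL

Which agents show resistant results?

cefepime, clarithromycin

Cefepime (128 μg/mL) ≥ 2 μg/mL ⇒ resistant
Clarithromycin 32 μg/mL: ≥ 0.25 μg/mL — Resistant
Fosfomycin (0.06 μg/mL) ≤ 0.12 μg/mL — S
Daptomycin: 0.06 μg/mL is ≤ 0.25 μg/mL ⇒ S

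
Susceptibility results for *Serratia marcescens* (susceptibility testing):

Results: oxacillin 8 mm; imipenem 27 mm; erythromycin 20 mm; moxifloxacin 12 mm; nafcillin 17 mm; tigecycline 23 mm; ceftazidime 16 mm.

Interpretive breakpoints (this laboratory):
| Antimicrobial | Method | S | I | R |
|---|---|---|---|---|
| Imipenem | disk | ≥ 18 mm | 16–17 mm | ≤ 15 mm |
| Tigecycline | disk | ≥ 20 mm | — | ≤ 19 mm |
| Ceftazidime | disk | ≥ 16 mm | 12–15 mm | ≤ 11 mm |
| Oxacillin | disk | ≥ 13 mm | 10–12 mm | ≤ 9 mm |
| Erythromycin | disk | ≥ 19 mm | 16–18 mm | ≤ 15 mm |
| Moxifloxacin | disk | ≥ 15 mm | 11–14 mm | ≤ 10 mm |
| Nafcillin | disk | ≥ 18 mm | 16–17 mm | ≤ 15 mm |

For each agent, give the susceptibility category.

R, S, S, I, I, S, S

Oxacillin: 8 mm is ≤ 9 mm — resistant
Imipenem: 27 mm is ≥ 18 mm → susceptible
Erythromycin 20 mm: ≥ 19 mm → Susceptible
Moxifloxacin: 12 mm is in 11–14 mm → intermediate
Nafcillin (17 mm) in 16–17 mm — I
Tigecycline: 23 mm is ≥ 20 mm ⇒ S
Ceftazidime: 16 mm is ≥ 16 mm — Susceptible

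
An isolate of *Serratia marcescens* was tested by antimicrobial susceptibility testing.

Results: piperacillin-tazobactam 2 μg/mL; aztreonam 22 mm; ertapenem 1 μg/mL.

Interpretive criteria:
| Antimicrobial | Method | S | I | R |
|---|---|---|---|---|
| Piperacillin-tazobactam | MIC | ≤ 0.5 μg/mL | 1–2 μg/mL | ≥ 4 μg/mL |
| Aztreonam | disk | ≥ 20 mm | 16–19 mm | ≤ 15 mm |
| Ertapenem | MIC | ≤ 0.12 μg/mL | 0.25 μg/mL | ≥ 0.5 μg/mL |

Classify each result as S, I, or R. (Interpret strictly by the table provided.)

Piperacillin-tazobactam (2 μg/mL) in 1–2 μg/mL — Intermediate
Aztreonam: 22 mm is ≥ 20 mm → susceptible
Ertapenem 1 μg/mL: ≥ 0.5 μg/mL ⇒ R

I, S, R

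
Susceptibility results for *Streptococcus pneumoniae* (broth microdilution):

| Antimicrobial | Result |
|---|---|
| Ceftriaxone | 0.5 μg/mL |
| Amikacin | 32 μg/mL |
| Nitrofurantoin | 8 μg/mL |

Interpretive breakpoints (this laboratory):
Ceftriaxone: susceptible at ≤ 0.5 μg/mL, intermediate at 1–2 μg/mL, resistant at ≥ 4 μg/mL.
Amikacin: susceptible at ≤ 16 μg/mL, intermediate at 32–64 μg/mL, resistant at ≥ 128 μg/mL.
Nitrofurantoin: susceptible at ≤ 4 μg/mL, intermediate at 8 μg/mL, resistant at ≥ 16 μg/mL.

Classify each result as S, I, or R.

S, I, I

Ceftriaxone: 0.5 μg/mL is ≤ 0.5 μg/mL → susceptible
Amikacin 32 μg/mL: in 32–64 μg/mL — I
Nitrofurantoin: 8 μg/mL is = 8 μg/mL ⇒ I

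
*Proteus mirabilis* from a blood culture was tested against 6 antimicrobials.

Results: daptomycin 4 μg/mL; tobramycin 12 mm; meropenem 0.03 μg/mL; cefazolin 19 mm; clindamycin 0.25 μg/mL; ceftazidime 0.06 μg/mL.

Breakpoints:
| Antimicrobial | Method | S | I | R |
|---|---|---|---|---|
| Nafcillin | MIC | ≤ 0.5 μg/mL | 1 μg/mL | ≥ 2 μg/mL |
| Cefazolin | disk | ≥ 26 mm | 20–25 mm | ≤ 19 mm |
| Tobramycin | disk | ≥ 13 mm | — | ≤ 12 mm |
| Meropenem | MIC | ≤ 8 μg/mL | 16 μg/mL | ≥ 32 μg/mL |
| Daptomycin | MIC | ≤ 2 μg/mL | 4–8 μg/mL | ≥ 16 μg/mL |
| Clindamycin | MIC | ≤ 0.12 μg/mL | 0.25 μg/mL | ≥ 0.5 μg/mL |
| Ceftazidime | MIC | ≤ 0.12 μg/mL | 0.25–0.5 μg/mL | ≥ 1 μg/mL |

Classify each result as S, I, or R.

Daptomycin (4 μg/mL) in 4–8 μg/mL — Intermediate
Tobramycin 12 mm: ≤ 12 mm — R
Meropenem (0.03 μg/mL) ≤ 8 μg/mL ⇒ S
Cefazolin 19 mm: ≤ 19 mm ⇒ resistant
Clindamycin 0.25 μg/mL: = 0.25 μg/mL ⇒ Intermediate
Ceftazidime 0.06 μg/mL: ≤ 0.12 μg/mL → Susceptible

I, R, S, R, I, S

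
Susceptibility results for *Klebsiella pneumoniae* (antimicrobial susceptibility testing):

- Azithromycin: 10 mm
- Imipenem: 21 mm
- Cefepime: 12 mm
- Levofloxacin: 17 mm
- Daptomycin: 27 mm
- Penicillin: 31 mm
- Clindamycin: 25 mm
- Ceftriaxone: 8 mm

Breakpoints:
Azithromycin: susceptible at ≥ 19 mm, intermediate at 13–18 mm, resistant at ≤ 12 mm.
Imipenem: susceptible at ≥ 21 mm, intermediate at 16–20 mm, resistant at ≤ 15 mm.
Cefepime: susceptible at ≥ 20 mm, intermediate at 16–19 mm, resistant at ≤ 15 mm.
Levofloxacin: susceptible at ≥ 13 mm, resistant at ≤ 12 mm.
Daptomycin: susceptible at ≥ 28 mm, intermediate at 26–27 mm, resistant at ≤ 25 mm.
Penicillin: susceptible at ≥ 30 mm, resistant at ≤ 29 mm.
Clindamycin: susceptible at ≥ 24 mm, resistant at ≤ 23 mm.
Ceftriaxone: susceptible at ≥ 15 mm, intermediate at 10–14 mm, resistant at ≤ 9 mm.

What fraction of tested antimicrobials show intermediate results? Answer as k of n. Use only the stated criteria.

Azithromycin: 10 mm is ≤ 12 mm — R
Imipenem (21 mm) ≥ 21 mm → susceptible
Cefepime 12 mm: ≤ 15 mm → resistant
Levofloxacin: 17 mm is ≥ 13 mm — Susceptible
Daptomycin (27 mm) in 26–27 mm — intermediate
Penicillin (31 mm) ≥ 30 mm — susceptible
Clindamycin 25 mm: ≥ 24 mm ⇒ susceptible
Ceftriaxone (8 mm) ≤ 9 mm → Resistant
Intermediate: 1/8

1 of 8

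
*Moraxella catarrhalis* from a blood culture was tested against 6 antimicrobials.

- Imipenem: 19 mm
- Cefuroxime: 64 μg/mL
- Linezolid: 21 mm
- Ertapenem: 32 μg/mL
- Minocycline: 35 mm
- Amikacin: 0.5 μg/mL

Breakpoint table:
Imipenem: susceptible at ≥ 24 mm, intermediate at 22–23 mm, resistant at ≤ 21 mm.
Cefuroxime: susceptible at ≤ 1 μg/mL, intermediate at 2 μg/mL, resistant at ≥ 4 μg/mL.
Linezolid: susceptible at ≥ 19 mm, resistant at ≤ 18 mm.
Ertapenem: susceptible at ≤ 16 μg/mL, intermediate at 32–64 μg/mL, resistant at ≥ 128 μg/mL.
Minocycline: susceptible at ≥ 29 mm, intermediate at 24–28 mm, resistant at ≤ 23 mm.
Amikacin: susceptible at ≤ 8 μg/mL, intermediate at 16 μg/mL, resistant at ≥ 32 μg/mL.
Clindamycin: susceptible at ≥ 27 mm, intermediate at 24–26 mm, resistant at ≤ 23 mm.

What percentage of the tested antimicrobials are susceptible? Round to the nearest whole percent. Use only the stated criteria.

50%

Imipenem: 19 mm is ≤ 21 mm ⇒ R
Cefuroxime: 64 μg/mL is ≥ 4 μg/mL — resistant
Linezolid: 21 mm is ≥ 19 mm — Susceptible
Ertapenem (32 μg/mL) in 32–64 μg/mL ⇒ Intermediate
Minocycline: 35 mm is ≥ 29 mm → Susceptible
Amikacin: 0.5 μg/mL is ≤ 8 μg/mL → Susceptible
Susceptible: 3/6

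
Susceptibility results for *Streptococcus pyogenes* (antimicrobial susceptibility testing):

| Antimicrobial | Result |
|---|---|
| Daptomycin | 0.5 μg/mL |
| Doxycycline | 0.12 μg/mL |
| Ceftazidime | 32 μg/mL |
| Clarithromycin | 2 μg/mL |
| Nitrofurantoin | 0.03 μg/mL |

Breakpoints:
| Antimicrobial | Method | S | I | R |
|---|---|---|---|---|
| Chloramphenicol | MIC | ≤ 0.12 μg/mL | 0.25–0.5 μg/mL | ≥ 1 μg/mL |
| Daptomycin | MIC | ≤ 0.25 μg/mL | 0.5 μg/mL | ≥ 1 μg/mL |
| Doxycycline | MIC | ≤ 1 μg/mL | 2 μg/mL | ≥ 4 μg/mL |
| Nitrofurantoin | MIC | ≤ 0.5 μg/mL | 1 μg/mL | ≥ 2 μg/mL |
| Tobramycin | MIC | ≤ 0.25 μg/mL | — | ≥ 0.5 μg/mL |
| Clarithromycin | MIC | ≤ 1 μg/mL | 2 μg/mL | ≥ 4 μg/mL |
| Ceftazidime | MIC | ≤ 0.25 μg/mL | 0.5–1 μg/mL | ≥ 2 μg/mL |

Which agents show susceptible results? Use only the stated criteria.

doxycycline, nitrofurantoin

Daptomycin: 0.5 μg/mL is = 0.5 μg/mL — intermediate
Doxycycline 0.12 μg/mL: ≤ 1 μg/mL ⇒ S
Ceftazidime: 32 μg/mL is ≥ 2 μg/mL ⇒ resistant
Clarithromycin (2 μg/mL) = 2 μg/mL ⇒ intermediate
Nitrofurantoin 0.03 μg/mL: ≤ 0.5 μg/mL → susceptible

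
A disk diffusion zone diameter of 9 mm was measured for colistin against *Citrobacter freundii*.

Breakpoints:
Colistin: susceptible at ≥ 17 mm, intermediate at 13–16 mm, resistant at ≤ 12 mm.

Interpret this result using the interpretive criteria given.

Resistant

Colistin (9 mm) ≤ 12 mm ⇒ resistant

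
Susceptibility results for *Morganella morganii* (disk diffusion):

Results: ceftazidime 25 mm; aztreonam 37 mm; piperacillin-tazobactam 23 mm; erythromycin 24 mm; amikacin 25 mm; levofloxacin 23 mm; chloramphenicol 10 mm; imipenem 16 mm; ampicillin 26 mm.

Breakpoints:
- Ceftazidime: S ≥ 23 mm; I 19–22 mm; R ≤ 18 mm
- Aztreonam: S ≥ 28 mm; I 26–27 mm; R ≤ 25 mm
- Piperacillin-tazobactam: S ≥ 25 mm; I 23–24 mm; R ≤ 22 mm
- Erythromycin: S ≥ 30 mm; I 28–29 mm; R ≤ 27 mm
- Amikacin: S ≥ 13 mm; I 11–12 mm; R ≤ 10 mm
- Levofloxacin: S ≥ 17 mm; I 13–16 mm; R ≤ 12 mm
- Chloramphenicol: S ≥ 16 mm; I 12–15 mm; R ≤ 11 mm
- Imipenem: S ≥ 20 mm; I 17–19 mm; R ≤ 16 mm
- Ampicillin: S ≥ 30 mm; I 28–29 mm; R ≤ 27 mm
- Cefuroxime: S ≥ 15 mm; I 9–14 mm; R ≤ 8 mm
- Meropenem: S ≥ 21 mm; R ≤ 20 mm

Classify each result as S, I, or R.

Ceftazidime 25 mm: ≥ 23 mm — Susceptible
Aztreonam (37 mm) ≥ 28 mm → S
Piperacillin-tazobactam 23 mm: in 23–24 mm → intermediate
Erythromycin (24 mm) ≤ 27 mm → Resistant
Amikacin: 25 mm is ≥ 13 mm — S
Levofloxacin 23 mm: ≥ 17 mm — susceptible
Chloramphenicol: 10 mm is ≤ 11 mm — Resistant
Imipenem (16 mm) ≤ 16 mm — resistant
Ampicillin 26 mm: ≤ 27 mm — R

S, S, I, R, S, S, R, R, R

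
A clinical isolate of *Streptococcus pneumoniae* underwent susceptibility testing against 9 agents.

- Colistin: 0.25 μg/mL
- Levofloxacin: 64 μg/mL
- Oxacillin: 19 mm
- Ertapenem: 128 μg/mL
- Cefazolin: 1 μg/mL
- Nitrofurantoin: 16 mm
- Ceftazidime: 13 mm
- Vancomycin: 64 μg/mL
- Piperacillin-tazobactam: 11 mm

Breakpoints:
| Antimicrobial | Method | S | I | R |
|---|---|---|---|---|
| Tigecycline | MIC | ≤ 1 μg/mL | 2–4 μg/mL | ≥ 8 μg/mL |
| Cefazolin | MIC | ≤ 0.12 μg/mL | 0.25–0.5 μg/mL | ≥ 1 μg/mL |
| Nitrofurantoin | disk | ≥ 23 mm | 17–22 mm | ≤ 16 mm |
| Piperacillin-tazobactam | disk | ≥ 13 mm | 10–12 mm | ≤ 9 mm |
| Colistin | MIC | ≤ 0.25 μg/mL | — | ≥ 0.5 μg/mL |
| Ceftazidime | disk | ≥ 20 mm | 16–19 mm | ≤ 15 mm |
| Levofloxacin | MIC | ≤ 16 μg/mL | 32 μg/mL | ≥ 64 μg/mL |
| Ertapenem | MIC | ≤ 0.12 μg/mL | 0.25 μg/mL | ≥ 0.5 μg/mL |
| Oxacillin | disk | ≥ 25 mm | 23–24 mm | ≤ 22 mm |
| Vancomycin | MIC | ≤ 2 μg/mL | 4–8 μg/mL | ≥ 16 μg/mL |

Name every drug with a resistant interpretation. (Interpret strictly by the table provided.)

levofloxacin, oxacillin, ertapenem, cefazolin, nitrofurantoin, ceftazidime, vancomycin

Colistin 0.25 μg/mL: ≤ 0.25 μg/mL → S
Levofloxacin 64 μg/mL: ≥ 64 μg/mL → Resistant
Oxacillin: 19 mm is ≤ 22 mm → resistant
Ertapenem: 128 μg/mL is ≥ 0.5 μg/mL → Resistant
Cefazolin (1 μg/mL) ≥ 1 μg/mL — resistant
Nitrofurantoin (16 mm) ≤ 16 mm — Resistant
Ceftazidime (13 mm) ≤ 15 mm ⇒ Resistant
Vancomycin 64 μg/mL: ≥ 16 μg/mL ⇒ R
Piperacillin-tazobactam 11 mm: in 10–12 mm ⇒ I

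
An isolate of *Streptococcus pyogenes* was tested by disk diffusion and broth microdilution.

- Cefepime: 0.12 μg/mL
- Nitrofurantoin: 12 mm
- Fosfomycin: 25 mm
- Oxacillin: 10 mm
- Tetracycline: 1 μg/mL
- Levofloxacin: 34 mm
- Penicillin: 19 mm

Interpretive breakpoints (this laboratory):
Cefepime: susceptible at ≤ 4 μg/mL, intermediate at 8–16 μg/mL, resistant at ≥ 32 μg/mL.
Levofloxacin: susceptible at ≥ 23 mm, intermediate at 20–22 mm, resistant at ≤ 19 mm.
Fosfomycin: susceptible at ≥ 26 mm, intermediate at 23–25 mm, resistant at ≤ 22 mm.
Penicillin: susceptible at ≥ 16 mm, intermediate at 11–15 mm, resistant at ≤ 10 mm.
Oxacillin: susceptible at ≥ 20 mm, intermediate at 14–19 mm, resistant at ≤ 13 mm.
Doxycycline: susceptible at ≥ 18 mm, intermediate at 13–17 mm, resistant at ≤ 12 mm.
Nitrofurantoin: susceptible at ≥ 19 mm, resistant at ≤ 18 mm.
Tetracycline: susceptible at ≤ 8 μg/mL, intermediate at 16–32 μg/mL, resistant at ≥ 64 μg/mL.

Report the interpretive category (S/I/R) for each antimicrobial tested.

S, R, I, R, S, S, S

Cefepime: 0.12 μg/mL is ≤ 4 μg/mL → Susceptible
Nitrofurantoin: 12 mm is ≤ 18 mm — resistant
Fosfomycin (25 mm) in 23–25 mm ⇒ Intermediate
Oxacillin (10 mm) ≤ 13 mm — Resistant
Tetracycline 1 μg/mL: ≤ 8 μg/mL ⇒ susceptible
Levofloxacin: 34 mm is ≥ 23 mm → susceptible
Penicillin 19 mm: ≥ 16 mm ⇒ susceptible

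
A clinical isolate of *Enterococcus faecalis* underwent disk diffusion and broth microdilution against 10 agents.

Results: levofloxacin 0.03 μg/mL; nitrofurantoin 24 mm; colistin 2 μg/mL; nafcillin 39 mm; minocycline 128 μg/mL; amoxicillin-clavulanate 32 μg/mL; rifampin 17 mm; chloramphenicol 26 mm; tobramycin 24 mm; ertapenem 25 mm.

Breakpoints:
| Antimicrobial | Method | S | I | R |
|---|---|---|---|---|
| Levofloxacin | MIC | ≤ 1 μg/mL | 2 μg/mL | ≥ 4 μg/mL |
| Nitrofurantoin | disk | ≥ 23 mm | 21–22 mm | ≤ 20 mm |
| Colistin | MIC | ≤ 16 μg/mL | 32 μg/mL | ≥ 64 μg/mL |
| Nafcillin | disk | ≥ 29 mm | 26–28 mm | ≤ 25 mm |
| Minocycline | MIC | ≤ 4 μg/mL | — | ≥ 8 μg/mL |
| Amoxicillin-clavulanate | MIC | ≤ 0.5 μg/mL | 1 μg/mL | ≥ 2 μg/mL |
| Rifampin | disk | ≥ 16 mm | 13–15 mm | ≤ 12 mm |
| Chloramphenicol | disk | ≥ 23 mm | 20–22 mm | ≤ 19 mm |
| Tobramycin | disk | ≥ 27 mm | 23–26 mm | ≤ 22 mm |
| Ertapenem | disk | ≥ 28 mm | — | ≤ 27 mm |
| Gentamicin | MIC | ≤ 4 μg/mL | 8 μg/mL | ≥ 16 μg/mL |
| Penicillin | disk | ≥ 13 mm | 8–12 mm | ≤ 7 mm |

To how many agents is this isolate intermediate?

1

Levofloxacin: 0.03 μg/mL is ≤ 1 μg/mL ⇒ susceptible
Nitrofurantoin 24 mm: ≥ 23 mm ⇒ susceptible
Colistin (2 μg/mL) ≤ 16 μg/mL — Susceptible
Nafcillin 39 mm: ≥ 29 mm — S
Minocycline 128 μg/mL: ≥ 8 μg/mL → resistant
Amoxicillin-clavulanate 32 μg/mL: ≥ 2 μg/mL ⇒ resistant
Rifampin 17 mm: ≥ 16 mm ⇒ Susceptible
Chloramphenicol 26 mm: ≥ 23 mm ⇒ S
Tobramycin: 24 mm is in 23–26 mm — Intermediate
Ertapenem 25 mm: ≤ 27 mm — Resistant
Intermediate: 1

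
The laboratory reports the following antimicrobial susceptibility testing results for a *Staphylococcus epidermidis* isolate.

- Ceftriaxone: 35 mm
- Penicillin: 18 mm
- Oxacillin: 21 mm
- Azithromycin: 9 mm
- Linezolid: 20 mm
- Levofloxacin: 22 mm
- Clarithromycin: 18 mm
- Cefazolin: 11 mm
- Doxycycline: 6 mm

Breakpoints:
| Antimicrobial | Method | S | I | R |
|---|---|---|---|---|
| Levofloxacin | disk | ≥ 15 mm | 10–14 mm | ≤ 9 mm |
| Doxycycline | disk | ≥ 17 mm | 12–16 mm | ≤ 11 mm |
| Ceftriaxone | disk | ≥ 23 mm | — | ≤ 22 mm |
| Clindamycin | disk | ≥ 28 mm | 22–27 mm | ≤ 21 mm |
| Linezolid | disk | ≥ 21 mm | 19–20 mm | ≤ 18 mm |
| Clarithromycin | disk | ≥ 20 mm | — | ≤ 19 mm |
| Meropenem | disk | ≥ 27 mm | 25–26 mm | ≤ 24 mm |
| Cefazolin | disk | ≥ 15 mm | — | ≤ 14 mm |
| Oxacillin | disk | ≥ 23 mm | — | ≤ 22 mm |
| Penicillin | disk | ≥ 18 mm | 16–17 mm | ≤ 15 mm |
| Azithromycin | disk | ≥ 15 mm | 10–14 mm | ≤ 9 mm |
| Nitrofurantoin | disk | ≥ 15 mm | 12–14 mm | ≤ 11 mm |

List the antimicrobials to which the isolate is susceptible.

ceftriaxone, penicillin, levofloxacin

Ceftriaxone: 35 mm is ≥ 23 mm → susceptible
Penicillin (18 mm) ≥ 18 mm → susceptible
Oxacillin 21 mm: ≤ 22 mm → R
Azithromycin (9 mm) ≤ 9 mm — Resistant
Linezolid: 20 mm is in 19–20 mm — intermediate
Levofloxacin 22 mm: ≥ 15 mm → susceptible
Clarithromycin: 18 mm is ≤ 19 mm → Resistant
Cefazolin (11 mm) ≤ 14 mm → resistant
Doxycycline (6 mm) ≤ 11 mm ⇒ resistant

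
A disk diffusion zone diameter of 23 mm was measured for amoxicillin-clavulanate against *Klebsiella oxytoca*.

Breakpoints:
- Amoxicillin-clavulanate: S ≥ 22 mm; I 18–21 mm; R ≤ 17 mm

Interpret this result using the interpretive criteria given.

S

Amoxicillin-clavulanate 23 mm: ≥ 22 mm — S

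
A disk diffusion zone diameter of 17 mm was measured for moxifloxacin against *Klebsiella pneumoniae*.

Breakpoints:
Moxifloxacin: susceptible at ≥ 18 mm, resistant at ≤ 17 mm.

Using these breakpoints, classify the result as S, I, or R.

Moxifloxacin 17 mm: ≤ 17 mm → resistant

Resistant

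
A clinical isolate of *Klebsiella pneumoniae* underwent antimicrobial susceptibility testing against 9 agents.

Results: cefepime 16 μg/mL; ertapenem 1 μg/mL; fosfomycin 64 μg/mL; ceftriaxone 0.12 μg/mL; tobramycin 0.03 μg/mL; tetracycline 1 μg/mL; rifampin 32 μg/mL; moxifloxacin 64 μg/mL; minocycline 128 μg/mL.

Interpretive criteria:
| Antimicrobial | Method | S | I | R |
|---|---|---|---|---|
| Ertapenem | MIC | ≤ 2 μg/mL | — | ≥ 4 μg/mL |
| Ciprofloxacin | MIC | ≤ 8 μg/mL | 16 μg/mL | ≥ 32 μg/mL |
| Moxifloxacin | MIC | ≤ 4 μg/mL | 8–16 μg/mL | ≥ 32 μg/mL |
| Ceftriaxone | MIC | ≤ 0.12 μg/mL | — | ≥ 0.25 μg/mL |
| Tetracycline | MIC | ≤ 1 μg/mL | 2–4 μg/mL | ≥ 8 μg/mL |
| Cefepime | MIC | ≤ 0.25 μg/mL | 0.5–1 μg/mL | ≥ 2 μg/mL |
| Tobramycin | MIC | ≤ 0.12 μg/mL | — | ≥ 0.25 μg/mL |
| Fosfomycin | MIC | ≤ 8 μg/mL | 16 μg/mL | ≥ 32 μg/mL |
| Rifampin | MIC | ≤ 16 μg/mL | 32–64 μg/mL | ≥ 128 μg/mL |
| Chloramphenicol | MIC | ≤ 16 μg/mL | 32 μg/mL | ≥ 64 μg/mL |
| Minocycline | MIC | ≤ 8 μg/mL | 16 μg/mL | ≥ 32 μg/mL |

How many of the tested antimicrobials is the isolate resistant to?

4

Cefepime 16 μg/mL: ≥ 2 μg/mL → R
Ertapenem 1 μg/mL: ≤ 2 μg/mL — susceptible
Fosfomycin 64 μg/mL: ≥ 32 μg/mL ⇒ Resistant
Ceftriaxone 0.12 μg/mL: ≤ 0.12 μg/mL — S
Tobramycin 0.03 μg/mL: ≤ 0.12 μg/mL → S
Tetracycline 1 μg/mL: ≤ 1 μg/mL → Susceptible
Rifampin: 32 μg/mL is in 32–64 μg/mL → intermediate
Moxifloxacin: 64 μg/mL is ≥ 32 μg/mL → resistant
Minocycline 128 μg/mL: ≥ 32 μg/mL → resistant
Resistant: 4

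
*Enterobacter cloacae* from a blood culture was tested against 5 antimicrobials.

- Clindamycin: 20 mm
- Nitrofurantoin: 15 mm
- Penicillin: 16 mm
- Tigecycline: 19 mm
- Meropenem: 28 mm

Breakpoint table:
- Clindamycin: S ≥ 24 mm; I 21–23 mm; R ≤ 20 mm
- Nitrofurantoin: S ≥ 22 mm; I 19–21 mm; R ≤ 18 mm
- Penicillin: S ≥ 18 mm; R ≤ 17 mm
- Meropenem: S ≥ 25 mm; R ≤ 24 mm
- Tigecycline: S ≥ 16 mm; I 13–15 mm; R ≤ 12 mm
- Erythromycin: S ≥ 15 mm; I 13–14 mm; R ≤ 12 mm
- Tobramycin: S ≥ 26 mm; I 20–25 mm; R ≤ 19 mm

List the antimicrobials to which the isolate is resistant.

Clindamycin: 20 mm is ≤ 20 mm → resistant
Nitrofurantoin: 15 mm is ≤ 18 mm — R
Penicillin (16 mm) ≤ 17 mm — Resistant
Tigecycline 19 mm: ≥ 16 mm ⇒ Susceptible
Meropenem: 28 mm is ≥ 25 mm → Susceptible

clindamycin, nitrofurantoin, penicillin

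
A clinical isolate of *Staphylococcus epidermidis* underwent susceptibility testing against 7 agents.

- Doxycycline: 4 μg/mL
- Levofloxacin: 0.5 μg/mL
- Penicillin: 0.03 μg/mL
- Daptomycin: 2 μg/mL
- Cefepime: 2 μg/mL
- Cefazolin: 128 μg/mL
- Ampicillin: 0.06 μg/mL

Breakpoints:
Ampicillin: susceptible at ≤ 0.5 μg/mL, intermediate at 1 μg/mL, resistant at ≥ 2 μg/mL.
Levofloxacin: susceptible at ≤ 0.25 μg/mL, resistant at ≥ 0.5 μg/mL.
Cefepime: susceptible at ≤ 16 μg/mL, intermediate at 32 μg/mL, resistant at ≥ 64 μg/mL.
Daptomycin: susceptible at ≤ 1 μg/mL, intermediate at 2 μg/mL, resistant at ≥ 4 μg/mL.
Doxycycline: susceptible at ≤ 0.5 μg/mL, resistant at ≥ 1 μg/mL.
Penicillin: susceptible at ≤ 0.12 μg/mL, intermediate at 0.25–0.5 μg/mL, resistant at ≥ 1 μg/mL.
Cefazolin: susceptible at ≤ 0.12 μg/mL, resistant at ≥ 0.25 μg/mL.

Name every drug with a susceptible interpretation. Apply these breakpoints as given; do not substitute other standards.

Doxycycline: 4 μg/mL is ≥ 1 μg/mL → Resistant
Levofloxacin 0.5 μg/mL: ≥ 0.5 μg/mL → R
Penicillin (0.03 μg/mL) ≤ 0.12 μg/mL → S
Daptomycin: 2 μg/mL is = 2 μg/mL ⇒ intermediate
Cefepime: 2 μg/mL is ≤ 16 μg/mL → Susceptible
Cefazolin 128 μg/mL: ≥ 0.25 μg/mL ⇒ R
Ampicillin (0.06 μg/mL) ≤ 0.5 μg/mL ⇒ Susceptible

penicillin, cefepime, ampicillin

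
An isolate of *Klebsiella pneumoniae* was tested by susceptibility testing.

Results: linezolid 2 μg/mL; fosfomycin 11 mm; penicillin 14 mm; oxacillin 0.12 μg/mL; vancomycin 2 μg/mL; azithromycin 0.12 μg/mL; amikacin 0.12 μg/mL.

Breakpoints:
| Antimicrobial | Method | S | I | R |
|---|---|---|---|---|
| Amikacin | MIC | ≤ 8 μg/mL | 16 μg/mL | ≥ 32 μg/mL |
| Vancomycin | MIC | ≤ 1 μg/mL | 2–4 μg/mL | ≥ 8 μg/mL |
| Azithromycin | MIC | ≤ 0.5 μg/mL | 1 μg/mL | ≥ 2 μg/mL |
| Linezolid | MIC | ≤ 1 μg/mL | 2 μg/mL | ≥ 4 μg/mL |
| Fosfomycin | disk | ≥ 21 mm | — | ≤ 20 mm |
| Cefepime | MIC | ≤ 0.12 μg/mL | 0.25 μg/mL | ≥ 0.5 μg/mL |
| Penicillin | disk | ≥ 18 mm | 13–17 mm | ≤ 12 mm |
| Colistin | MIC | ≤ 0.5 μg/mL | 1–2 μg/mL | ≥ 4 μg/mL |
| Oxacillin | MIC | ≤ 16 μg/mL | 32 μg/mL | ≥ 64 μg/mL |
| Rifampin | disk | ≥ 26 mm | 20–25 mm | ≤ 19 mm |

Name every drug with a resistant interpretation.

Linezolid 2 μg/mL: = 2 μg/mL — Intermediate
Fosfomycin (11 mm) ≤ 20 mm → Resistant
Penicillin (14 mm) in 13–17 mm — Intermediate
Oxacillin (0.12 μg/mL) ≤ 16 μg/mL ⇒ susceptible
Vancomycin (2 μg/mL) in 2–4 μg/mL — I
Azithromycin: 0.12 μg/mL is ≤ 0.5 μg/mL → Susceptible
Amikacin 0.12 μg/mL: ≤ 8 μg/mL ⇒ Susceptible

fosfomycin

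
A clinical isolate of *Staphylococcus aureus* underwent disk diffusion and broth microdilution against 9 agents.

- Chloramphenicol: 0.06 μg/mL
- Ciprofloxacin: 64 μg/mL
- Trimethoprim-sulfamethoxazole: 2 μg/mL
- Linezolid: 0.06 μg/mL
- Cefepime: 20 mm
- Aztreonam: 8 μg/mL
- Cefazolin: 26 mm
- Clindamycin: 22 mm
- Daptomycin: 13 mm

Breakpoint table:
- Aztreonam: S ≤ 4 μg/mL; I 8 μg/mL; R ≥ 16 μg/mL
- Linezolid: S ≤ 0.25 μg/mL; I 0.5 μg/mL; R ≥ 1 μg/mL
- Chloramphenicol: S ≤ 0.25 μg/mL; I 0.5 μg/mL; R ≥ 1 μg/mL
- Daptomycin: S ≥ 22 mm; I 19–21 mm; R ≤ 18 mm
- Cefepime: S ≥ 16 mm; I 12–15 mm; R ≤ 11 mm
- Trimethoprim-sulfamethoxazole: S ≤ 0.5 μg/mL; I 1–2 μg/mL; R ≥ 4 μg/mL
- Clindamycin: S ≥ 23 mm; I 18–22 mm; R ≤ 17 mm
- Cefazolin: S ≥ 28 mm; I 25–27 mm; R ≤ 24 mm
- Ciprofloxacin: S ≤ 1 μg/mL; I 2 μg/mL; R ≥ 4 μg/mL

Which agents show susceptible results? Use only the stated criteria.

chloramphenicol, linezolid, cefepime

Chloramphenicol (0.06 μg/mL) ≤ 0.25 μg/mL → susceptible
Ciprofloxacin 64 μg/mL: ≥ 4 μg/mL → resistant
Trimethoprim-sulfamethoxazole: 2 μg/mL is in 1–2 μg/mL ⇒ I
Linezolid: 0.06 μg/mL is ≤ 0.25 μg/mL ⇒ Susceptible
Cefepime: 20 mm is ≥ 16 mm — susceptible
Aztreonam: 8 μg/mL is = 8 μg/mL ⇒ I
Cefazolin: 26 mm is in 25–27 mm → Intermediate
Clindamycin (22 mm) in 18–22 mm ⇒ intermediate
Daptomycin 13 mm: ≤ 18 mm → R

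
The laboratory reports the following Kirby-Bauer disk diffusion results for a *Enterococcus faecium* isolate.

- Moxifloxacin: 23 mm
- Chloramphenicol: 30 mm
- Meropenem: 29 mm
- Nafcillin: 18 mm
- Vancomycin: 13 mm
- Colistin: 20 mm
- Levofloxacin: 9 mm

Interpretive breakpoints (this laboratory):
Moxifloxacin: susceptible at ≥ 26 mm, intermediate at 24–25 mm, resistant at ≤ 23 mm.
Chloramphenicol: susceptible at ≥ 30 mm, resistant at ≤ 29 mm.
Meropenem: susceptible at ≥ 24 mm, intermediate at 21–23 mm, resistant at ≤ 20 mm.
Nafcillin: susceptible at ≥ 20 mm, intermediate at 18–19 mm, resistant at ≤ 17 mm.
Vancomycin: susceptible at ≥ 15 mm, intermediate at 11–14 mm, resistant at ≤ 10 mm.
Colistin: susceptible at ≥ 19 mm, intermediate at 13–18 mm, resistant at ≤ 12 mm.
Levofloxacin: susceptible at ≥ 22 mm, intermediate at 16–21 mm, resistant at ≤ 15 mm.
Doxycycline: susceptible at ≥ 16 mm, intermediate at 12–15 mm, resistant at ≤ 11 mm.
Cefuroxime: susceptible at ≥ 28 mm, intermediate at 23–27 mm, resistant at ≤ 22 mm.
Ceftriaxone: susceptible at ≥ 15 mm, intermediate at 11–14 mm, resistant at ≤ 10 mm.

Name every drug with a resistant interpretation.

Moxifloxacin: 23 mm is ≤ 23 mm — resistant
Chloramphenicol (30 mm) ≥ 30 mm → susceptible
Meropenem (29 mm) ≥ 24 mm — susceptible
Nafcillin: 18 mm is in 18–19 mm → Intermediate
Vancomycin 13 mm: in 11–14 mm ⇒ intermediate
Colistin 20 mm: ≥ 19 mm ⇒ S
Levofloxacin (9 mm) ≤ 15 mm ⇒ resistant

moxifloxacin, levofloxacin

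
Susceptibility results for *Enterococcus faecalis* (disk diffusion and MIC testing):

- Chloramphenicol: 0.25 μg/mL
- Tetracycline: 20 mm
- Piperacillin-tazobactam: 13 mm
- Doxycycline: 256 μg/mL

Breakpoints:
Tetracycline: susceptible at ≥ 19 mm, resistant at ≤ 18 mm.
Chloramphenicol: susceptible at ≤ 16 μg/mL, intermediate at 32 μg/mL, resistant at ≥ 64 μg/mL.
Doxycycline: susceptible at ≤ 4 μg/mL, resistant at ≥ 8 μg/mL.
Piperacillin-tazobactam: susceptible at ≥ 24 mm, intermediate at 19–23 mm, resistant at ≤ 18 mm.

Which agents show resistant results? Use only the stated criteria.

Chloramphenicol 0.25 μg/mL: ≤ 16 μg/mL — Susceptible
Tetracycline 20 mm: ≥ 19 mm — Susceptible
Piperacillin-tazobactam (13 mm) ≤ 18 mm → Resistant
Doxycycline 256 μg/mL: ≥ 8 μg/mL — resistant

piperacillin-tazobactam, doxycycline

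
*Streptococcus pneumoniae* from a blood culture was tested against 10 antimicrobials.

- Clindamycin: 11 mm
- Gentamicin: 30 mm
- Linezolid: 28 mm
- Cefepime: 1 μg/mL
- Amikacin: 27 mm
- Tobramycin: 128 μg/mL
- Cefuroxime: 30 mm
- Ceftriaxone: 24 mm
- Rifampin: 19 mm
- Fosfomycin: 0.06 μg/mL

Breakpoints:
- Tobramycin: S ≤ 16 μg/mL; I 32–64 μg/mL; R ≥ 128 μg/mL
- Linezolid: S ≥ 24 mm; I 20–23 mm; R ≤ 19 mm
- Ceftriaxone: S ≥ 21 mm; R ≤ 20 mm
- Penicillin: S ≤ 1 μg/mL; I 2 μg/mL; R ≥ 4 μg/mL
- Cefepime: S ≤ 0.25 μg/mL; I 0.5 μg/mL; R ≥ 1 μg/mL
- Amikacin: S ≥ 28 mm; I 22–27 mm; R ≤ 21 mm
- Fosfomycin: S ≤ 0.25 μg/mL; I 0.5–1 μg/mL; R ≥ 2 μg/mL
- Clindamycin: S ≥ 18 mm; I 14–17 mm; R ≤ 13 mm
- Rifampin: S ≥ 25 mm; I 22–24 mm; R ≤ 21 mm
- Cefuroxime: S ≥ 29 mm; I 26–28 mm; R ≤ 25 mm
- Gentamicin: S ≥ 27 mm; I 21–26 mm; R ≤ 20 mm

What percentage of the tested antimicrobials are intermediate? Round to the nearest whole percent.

Clindamycin (11 mm) ≤ 13 mm ⇒ R
Gentamicin 30 mm: ≥ 27 mm ⇒ susceptible
Linezolid (28 mm) ≥ 24 mm — S
Cefepime (1 μg/mL) ≥ 1 μg/mL ⇒ Resistant
Amikacin 27 mm: in 22–27 mm → I
Tobramycin: 128 μg/mL is ≥ 128 μg/mL ⇒ Resistant
Cefuroxime 30 mm: ≥ 29 mm ⇒ Susceptible
Ceftriaxone (24 mm) ≥ 21 mm — S
Rifampin 19 mm: ≤ 21 mm → R
Fosfomycin: 0.06 μg/mL is ≤ 0.25 μg/mL ⇒ susceptible
Intermediate: 1/10

10%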